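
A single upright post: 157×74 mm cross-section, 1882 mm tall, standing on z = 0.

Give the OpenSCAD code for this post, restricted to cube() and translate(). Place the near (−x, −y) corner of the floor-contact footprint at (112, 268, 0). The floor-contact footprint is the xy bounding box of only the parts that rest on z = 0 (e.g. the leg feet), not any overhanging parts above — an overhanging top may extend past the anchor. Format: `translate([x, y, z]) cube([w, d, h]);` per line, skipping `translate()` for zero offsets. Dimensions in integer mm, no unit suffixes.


translate([112, 268, 0]) cube([157, 74, 1882]);


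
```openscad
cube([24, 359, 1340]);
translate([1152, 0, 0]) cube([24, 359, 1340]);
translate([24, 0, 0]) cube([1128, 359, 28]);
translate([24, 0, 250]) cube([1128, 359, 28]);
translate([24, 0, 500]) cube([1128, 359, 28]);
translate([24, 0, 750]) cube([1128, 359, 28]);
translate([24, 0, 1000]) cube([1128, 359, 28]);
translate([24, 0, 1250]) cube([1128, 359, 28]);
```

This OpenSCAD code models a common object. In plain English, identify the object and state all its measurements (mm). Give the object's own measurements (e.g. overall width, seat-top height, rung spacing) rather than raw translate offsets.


An open bookshelf. Two side panels, each 24 mm thick, 359 mm deep and 1340 mm tall, stand 1176 mm apart (outside-to-outside). Between them sit 6 shelves, each 28 mm thick and 359 mm deep, spanning the full gap between the sides. The bottom shelf rests on the floor (its underside at z = 0) and the clear gap between one shelf's top and the next shelf's underside is 222 mm.


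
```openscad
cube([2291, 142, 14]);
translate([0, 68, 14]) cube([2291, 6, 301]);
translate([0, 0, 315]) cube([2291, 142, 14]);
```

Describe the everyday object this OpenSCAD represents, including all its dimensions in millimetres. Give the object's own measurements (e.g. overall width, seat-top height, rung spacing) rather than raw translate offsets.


An I-beam lying along x, 2291 mm long. Overall section height 329 mm. Two flanges 142 mm wide (y) and 14 mm thick, one on the floor and one at the top; a web 6 mm thick runs between them, centred on the flange width.


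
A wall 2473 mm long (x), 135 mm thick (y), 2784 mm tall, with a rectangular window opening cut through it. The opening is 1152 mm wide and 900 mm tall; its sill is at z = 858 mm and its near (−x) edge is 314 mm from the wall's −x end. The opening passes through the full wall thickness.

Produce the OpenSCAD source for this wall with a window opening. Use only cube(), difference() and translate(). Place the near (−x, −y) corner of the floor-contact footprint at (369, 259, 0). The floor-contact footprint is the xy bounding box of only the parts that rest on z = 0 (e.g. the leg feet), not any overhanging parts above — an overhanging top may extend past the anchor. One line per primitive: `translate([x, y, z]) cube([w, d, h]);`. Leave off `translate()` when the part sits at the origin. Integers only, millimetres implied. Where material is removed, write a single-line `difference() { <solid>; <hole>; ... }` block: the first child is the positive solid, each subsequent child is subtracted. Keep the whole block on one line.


difference() { translate([369, 259, 0]) cube([2473, 135, 2784]); translate([683, 259, 858]) cube([1152, 135, 900]); }


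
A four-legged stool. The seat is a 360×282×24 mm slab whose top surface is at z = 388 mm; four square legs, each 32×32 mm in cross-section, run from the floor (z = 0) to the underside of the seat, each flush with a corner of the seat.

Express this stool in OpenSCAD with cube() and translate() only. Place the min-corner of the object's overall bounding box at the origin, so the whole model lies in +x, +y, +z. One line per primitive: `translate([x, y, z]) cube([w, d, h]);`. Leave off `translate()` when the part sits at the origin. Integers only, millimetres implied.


translate([0, 0, 364]) cube([360, 282, 24]);
cube([32, 32, 364]);
translate([328, 0, 0]) cube([32, 32, 364]);
translate([0, 250, 0]) cube([32, 32, 364]);
translate([328, 250, 0]) cube([32, 32, 364]);


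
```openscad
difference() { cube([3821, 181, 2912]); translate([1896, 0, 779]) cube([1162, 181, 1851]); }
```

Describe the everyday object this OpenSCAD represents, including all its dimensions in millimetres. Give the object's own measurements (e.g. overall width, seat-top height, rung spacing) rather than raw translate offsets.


A wall 3821 mm long (x), 181 mm thick (y), 2912 mm tall, with a rectangular window opening cut through it. The opening is 1162 mm wide and 1851 mm tall; its sill is at z = 779 mm and its near (−x) edge is 1896 mm from the wall's −x end. The opening passes through the full wall thickness.


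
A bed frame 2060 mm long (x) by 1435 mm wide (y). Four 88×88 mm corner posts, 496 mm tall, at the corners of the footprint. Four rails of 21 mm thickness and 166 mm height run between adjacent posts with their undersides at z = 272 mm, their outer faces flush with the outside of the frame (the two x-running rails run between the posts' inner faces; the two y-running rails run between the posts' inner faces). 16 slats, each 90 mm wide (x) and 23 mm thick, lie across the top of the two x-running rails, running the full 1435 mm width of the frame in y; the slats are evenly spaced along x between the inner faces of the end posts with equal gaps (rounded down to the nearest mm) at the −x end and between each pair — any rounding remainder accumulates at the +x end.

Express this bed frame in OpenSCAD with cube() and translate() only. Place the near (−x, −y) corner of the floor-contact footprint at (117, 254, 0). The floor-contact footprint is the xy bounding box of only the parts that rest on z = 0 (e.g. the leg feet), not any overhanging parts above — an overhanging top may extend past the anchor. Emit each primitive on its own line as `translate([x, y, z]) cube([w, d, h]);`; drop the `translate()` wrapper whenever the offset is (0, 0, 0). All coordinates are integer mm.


// slat z = rail_z + rail_h = 272 + 166 = 438
// slat gap = ⌊(1884 − 16·90) / 17⌋ = 26
translate([117, 254, 0]) cube([88, 88, 496]);
translate([117, 1601, 0]) cube([88, 88, 496]);
translate([2089, 254, 0]) cube([88, 88, 496]);
translate([2089, 1601, 0]) cube([88, 88, 496]);
translate([205, 254, 272]) cube([1884, 21, 166]);
translate([205, 1668, 272]) cube([1884, 21, 166]);
translate([117, 342, 272]) cube([21, 1259, 166]);
translate([2156, 342, 272]) cube([21, 1259, 166]);
translate([231, 254, 438]) cube([90, 1435, 23]);
translate([347, 254, 438]) cube([90, 1435, 23]);
translate([463, 254, 438]) cube([90, 1435, 23]);
translate([579, 254, 438]) cube([90, 1435, 23]);
translate([695, 254, 438]) cube([90, 1435, 23]);
translate([811, 254, 438]) cube([90, 1435, 23]);
translate([927, 254, 438]) cube([90, 1435, 23]);
translate([1043, 254, 438]) cube([90, 1435, 23]);
translate([1159, 254, 438]) cube([90, 1435, 23]);
translate([1275, 254, 438]) cube([90, 1435, 23]);
translate([1391, 254, 438]) cube([90, 1435, 23]);
translate([1507, 254, 438]) cube([90, 1435, 23]);
translate([1623, 254, 438]) cube([90, 1435, 23]);
translate([1739, 254, 438]) cube([90, 1435, 23]);
translate([1855, 254, 438]) cube([90, 1435, 23]);
translate([1971, 254, 438]) cube([90, 1435, 23]);


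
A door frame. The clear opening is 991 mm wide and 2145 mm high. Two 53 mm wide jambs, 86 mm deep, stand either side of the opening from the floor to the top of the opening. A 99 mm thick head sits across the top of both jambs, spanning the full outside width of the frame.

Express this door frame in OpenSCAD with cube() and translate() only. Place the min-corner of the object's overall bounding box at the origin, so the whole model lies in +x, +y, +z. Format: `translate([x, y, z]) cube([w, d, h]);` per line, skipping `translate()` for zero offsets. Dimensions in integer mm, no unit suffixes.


cube([53, 86, 2145]);
translate([1044, 0, 0]) cube([53, 86, 2145]);
translate([0, 0, 2145]) cube([1097, 86, 99]);


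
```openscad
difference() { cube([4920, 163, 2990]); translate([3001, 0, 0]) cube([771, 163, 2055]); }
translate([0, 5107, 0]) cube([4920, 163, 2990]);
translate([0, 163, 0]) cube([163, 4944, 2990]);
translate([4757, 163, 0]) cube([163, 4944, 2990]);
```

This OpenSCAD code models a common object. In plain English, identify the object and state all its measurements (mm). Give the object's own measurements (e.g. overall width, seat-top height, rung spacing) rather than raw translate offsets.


A single room: four walls, each 2990 mm tall and 163 mm thick, enclosing an outside footprint 4920×5270 mm (x × y), no floor or roof. The front and back walls (−y and +y sides) run the full x-width; the side walls fit between their inner faces. A door opening 771 mm wide and 2055 mm tall is cut through the front wall from the floor up, its −x edge 3001 mm from the wall's −x end.


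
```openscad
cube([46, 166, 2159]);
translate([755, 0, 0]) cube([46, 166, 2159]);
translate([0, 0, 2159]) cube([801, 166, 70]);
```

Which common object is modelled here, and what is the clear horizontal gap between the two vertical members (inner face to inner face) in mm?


A door frame. The clear opening width is 709 mm.

Two 2159 mm tall posts with a header on top — a door frame. The left jamb is 46 mm wide at x = 0; the right jamb starts at x = 755. The clear opening is 755 − 46 = 709 mm.


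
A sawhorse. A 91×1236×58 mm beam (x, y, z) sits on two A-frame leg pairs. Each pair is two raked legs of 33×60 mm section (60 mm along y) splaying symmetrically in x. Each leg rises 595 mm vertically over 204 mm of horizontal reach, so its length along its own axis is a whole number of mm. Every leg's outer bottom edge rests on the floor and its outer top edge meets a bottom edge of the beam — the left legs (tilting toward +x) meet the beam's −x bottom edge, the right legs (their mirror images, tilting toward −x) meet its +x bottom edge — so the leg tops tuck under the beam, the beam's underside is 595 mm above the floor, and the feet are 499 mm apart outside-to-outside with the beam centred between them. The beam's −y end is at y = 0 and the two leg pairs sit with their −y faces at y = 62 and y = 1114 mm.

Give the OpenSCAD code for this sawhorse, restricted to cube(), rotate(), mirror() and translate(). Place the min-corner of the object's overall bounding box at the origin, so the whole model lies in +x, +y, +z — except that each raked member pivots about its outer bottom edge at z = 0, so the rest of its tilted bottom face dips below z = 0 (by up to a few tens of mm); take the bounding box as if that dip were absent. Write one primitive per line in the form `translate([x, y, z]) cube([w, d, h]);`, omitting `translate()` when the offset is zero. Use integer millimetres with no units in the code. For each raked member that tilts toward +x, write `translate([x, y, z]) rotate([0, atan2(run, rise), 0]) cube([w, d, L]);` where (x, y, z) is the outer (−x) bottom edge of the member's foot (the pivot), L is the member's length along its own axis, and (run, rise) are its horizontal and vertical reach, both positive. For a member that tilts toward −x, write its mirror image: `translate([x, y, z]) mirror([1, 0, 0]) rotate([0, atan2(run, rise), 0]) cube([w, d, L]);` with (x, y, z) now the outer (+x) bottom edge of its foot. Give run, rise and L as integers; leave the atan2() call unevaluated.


translate([204, 0, 595]) cube([91, 1236, 58]);
translate([0, 62, 0]) rotate([0, atan2(204, 595), 0]) cube([33, 60, 629]);
translate([499, 62, 0]) mirror([1, 0, 0]) rotate([0, atan2(204, 595), 0]) cube([33, 60, 629]);
translate([0, 1114, 0]) rotate([0, atan2(204, 595), 0]) cube([33, 60, 629]);
translate([499, 1114, 0]) mirror([1, 0, 0]) rotate([0, atan2(204, 595), 0]) cube([33, 60, 629]);


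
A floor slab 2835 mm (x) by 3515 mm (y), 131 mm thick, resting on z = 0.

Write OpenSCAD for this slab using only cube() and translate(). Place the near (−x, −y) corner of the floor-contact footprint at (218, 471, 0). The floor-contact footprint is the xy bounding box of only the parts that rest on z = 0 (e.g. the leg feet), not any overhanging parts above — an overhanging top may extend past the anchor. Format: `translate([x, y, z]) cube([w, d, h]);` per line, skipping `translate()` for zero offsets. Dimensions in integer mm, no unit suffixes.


translate([218, 471, 0]) cube([2835, 3515, 131]);


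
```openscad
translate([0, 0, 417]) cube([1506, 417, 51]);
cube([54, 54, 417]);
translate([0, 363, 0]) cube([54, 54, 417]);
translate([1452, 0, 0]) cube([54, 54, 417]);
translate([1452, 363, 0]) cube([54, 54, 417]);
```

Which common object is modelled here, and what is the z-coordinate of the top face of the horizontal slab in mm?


A bench. The seat-top height is 468 mm.

A long slab on four corner posts — a bench. The slab sits at z = 417 with thickness 51, so the top is 417 + 51 = 468 mm.


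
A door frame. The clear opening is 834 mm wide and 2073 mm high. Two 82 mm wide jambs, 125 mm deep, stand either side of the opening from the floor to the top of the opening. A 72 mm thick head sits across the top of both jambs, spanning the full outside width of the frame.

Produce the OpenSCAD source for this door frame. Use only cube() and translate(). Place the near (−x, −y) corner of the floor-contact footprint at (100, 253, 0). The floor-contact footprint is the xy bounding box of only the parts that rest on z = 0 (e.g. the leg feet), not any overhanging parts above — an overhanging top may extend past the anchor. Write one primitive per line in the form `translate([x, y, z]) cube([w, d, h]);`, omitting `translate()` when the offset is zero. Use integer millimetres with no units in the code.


translate([100, 253, 0]) cube([82, 125, 2073]);
translate([1016, 253, 0]) cube([82, 125, 2073]);
translate([100, 253, 2073]) cube([998, 125, 72]);


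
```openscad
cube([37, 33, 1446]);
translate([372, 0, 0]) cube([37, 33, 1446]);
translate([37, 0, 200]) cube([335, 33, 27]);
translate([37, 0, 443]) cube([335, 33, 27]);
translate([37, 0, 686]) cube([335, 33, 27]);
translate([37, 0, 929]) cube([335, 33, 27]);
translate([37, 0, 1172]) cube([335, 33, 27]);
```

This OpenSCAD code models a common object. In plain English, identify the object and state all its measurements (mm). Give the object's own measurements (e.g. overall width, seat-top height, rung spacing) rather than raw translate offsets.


A straight ladder. Two 37×33 mm vertical rails, 1446 mm tall, stand 409 mm apart (outside-to-outside) with their front faces coplanar on the −y side. 5 rungs, each 33 mm deep and 27 mm tall, span between the inner faces of the rails, front faces flush with the rails. The lowest rung's underside is at z = 200 mm and rungs are spaced 243 mm apart (underside to underside).


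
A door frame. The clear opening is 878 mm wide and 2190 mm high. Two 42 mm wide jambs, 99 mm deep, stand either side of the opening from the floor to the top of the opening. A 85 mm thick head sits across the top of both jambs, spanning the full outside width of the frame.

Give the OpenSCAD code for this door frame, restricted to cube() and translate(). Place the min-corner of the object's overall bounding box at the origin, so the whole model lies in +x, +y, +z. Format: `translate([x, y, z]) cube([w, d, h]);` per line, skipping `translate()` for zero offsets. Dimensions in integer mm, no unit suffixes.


cube([42, 99, 2190]);
translate([920, 0, 0]) cube([42, 99, 2190]);
translate([0, 0, 2190]) cube([962, 99, 85]);


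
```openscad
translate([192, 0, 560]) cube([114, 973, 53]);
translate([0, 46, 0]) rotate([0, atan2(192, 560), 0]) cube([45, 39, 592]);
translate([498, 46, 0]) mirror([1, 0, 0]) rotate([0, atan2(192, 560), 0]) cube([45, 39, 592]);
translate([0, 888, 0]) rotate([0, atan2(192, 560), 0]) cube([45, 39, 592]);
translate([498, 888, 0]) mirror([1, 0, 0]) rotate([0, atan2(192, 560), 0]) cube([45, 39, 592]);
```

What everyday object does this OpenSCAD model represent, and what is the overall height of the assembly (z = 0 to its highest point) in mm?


A sawhorse. The overall height is 613 mm.

A beam across two mirrored pairs of raked legs — a sawhorse. The beam's underside is at z = 560 (matching the legs' vertical rise in atan2(192, 560)) and the beam is 53 mm tall, so its top is at 560 + 53 = 613 mm. The raked legs top out at the beam's underside, so that is the highest point.


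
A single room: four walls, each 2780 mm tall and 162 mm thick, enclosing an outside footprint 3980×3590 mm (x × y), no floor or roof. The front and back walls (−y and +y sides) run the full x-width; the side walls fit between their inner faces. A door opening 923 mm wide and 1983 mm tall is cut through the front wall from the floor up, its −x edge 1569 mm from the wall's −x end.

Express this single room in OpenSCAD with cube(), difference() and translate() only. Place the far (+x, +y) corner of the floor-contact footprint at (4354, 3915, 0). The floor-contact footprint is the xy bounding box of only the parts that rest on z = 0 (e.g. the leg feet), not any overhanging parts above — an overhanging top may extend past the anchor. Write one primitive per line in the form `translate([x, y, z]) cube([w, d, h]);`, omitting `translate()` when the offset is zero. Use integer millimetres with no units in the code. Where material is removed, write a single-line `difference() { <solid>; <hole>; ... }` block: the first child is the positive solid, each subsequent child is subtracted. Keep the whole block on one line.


difference() { translate([374, 325, 0]) cube([3980, 162, 2780]); translate([1943, 325, 0]) cube([923, 162, 1983]); }
translate([374, 3753, 0]) cube([3980, 162, 2780]);
translate([374, 487, 0]) cube([162, 3266, 2780]);
translate([4192, 487, 0]) cube([162, 3266, 2780]);


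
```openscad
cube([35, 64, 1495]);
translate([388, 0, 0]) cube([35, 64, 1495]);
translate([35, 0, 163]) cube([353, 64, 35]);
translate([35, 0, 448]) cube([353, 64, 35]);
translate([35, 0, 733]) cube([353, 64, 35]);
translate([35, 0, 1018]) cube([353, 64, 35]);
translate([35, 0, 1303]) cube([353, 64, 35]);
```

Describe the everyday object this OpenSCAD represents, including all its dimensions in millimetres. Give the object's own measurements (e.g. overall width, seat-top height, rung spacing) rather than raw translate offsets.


A straight ladder. Two 35×64 mm vertical rails, 1495 mm tall, stand 423 mm apart (outside-to-outside) with their front faces coplanar on the −y side. 5 rungs, each 64 mm deep and 35 mm tall, span between the inner faces of the rails, front faces flush with the rails. The lowest rung's underside is at z = 163 mm and rungs are spaced 285 mm apart (underside to underside).


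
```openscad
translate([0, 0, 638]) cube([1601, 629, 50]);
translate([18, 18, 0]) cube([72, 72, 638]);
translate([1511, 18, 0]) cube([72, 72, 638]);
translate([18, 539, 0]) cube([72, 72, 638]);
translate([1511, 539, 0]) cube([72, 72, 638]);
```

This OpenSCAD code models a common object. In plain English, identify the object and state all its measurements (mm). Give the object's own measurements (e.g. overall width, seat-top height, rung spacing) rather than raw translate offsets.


A table: top 1601 mm (x) × 629 mm (y), 50 mm thick, upper face at z = 688 mm, on four 72×72 mm square legs, each inset 18 mm from the nearest pair of top edges from z = 0 to the bottom of the top.


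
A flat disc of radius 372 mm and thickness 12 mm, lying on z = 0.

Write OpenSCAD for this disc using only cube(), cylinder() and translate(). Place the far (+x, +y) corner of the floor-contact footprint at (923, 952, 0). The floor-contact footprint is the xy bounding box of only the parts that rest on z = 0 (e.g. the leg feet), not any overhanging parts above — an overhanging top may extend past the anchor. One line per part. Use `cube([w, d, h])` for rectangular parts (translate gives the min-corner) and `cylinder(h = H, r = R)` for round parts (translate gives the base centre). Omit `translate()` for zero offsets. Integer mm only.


translate([551, 580, 0]) cylinder(h = 12, r = 372);


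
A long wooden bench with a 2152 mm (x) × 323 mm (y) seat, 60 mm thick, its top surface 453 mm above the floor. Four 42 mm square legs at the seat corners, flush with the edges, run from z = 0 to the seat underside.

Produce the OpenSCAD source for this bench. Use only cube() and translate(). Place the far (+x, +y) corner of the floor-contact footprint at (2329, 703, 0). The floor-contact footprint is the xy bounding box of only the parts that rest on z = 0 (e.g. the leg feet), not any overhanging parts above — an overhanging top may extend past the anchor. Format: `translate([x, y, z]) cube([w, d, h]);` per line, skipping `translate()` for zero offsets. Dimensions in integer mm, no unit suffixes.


translate([177, 380, 393]) cube([2152, 323, 60]);
translate([177, 380, 0]) cube([42, 42, 393]);
translate([177, 661, 0]) cube([42, 42, 393]);
translate([2287, 380, 0]) cube([42, 42, 393]);
translate([2287, 661, 0]) cube([42, 42, 393]);


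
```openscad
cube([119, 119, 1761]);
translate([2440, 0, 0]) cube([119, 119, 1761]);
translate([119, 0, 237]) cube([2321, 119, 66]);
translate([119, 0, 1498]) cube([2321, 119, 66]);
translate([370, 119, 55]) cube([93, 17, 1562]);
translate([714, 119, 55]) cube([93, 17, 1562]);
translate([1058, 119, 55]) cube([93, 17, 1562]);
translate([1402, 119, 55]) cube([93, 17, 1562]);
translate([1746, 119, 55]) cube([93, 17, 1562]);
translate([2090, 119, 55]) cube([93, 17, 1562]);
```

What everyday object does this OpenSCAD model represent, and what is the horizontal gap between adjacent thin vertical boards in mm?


A fence section. The picket gap is 251 mm.

Two posts, two rails, 6 pickets — a fence section. Span 2321 mm holds 6 pickets of 93 mm with 7 equal gaps: ⌊(2321 − 6·93) / 7⌋ = 251 mm.


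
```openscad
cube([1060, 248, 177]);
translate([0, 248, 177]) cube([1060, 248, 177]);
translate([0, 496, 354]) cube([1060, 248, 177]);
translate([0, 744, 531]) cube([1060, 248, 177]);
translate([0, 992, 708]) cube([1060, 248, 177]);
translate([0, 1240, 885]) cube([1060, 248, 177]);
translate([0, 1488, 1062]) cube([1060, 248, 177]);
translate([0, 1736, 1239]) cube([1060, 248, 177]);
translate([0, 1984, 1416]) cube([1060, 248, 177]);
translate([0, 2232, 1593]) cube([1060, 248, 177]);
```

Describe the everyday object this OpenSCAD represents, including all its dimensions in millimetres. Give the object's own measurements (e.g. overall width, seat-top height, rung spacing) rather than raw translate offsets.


A straight staircase of 10 solid steps. Each step is 1060 mm wide (x), 248 mm deep (y, the going) and 177 mm tall (the rise). The first step rests on the floor; each subsequent step sits one going further in +y and one rise higher in +z, directly behind and above the previous step with no overlap.


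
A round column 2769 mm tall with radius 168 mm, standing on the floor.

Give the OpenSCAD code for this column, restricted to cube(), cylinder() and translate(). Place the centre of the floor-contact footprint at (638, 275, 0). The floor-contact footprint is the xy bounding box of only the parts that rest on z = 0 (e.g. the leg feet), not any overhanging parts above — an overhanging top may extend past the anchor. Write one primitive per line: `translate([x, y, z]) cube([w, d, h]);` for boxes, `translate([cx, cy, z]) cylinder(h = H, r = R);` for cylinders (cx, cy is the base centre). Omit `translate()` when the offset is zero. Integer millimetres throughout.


translate([638, 275, 0]) cylinder(h = 2769, r = 168);


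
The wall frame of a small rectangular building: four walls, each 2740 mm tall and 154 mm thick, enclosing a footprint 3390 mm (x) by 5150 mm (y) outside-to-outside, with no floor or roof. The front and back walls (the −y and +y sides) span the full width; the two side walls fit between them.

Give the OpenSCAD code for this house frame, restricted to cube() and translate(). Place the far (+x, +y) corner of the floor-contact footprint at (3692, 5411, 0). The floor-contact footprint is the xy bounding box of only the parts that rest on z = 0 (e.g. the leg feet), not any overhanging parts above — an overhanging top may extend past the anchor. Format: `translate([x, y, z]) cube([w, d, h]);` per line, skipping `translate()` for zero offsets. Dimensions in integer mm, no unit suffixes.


translate([302, 261, 0]) cube([3390, 154, 2740]);
translate([302, 5257, 0]) cube([3390, 154, 2740]);
translate([302, 415, 0]) cube([154, 4842, 2740]);
translate([3538, 415, 0]) cube([154, 4842, 2740]);


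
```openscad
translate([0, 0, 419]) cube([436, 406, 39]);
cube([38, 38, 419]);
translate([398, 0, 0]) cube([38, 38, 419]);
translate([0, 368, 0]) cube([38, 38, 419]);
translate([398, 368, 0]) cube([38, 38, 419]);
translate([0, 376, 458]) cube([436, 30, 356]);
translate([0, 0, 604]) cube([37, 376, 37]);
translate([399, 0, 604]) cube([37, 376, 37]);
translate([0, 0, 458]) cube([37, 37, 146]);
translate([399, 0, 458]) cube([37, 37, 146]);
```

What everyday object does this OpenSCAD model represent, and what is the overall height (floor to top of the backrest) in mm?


A chair. The overall height is 814 mm.

A slab on four corner posts with a tall panel at the back — a chair. The seat slab sits at z = 419 with thickness 39, and the 356 mm backrest starts at the seat top, so the overall height is 419 + 39 + 356 = 814 mm.


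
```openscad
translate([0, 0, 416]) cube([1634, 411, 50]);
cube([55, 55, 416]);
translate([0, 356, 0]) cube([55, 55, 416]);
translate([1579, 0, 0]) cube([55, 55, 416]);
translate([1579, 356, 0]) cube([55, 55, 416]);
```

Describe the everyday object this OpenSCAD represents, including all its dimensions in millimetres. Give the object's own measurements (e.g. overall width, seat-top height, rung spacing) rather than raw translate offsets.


A long wooden bench with a 1634 mm (x) × 411 mm (y) seat, 50 mm thick, its top surface 466 mm above the floor. Four 55 mm square legs at the seat corners, flush with the edges, run from z = 0 to the seat underside.


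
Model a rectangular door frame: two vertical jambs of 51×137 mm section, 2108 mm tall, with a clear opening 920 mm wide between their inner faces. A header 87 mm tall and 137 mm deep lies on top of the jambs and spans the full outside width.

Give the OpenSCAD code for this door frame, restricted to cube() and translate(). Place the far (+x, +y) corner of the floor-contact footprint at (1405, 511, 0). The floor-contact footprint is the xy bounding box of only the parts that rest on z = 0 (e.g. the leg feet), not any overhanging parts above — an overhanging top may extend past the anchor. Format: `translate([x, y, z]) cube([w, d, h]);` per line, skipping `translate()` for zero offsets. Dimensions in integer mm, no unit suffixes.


translate([383, 374, 0]) cube([51, 137, 2108]);
translate([1354, 374, 0]) cube([51, 137, 2108]);
translate([383, 374, 2108]) cube([1022, 137, 87]);


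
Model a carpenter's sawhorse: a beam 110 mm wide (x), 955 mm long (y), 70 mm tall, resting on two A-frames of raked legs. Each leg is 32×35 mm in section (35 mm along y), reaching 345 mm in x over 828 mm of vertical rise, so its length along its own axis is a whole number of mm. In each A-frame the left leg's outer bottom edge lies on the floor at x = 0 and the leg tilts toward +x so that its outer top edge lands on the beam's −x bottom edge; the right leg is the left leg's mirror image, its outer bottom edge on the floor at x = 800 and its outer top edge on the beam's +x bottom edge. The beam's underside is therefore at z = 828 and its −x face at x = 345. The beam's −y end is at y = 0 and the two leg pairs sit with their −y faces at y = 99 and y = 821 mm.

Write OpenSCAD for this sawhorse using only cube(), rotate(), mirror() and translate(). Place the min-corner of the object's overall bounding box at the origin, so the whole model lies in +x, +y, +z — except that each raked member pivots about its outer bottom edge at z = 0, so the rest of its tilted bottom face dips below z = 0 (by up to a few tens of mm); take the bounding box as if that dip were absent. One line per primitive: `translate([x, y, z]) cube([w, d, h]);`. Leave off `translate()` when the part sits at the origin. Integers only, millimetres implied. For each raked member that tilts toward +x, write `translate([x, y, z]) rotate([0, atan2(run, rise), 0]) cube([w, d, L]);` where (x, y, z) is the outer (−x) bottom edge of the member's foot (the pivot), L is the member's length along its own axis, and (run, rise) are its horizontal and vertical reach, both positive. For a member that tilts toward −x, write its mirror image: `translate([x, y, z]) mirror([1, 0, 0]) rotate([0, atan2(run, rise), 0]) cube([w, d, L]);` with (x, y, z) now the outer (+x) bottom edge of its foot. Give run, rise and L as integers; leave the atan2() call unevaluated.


translate([345, 0, 828]) cube([110, 955, 70]);
translate([0, 99, 0]) rotate([0, atan2(345, 828), 0]) cube([32, 35, 897]);
translate([800, 99, 0]) mirror([1, 0, 0]) rotate([0, atan2(345, 828), 0]) cube([32, 35, 897]);
translate([0, 821, 0]) rotate([0, atan2(345, 828), 0]) cube([32, 35, 897]);
translate([800, 821, 0]) mirror([1, 0, 0]) rotate([0, atan2(345, 828), 0]) cube([32, 35, 897]);


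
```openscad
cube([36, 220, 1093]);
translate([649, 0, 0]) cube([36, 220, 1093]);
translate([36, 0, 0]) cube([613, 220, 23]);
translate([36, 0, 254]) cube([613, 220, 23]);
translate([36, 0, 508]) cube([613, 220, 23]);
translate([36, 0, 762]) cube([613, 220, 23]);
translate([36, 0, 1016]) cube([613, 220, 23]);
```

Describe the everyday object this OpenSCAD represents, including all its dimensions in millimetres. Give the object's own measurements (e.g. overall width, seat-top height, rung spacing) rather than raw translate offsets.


An open bookshelf. Two side panels, each 36 mm thick, 220 mm deep and 1093 mm tall, stand 685 mm apart (outside-to-outside). Between them sit 5 shelves, each 23 mm thick and 220 mm deep, spanning the full gap between the sides. The bottom shelf rests on the floor (its underside at z = 0) and the clear gap between one shelf's top and the next shelf's underside is 231 mm.


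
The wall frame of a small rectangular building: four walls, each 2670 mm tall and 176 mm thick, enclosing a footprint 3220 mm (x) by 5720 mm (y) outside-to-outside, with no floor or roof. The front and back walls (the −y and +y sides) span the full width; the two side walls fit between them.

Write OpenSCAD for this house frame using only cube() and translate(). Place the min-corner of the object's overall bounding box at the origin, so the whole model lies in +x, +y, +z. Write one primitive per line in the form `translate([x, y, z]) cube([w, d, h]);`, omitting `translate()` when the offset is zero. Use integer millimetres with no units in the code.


cube([3220, 176, 2670]);
translate([0, 5544, 0]) cube([3220, 176, 2670]);
translate([0, 176, 0]) cube([176, 5368, 2670]);
translate([3044, 176, 0]) cube([176, 5368, 2670]);


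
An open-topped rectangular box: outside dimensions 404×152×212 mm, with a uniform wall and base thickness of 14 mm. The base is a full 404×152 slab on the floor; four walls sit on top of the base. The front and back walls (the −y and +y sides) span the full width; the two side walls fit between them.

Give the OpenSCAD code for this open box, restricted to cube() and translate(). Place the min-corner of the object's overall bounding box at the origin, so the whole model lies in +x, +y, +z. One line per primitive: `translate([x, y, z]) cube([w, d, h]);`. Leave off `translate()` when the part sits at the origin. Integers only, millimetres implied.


cube([404, 152, 14]);
translate([0, 0, 14]) cube([404, 14, 198]);
translate([0, 138, 14]) cube([404, 14, 198]);
translate([0, 14, 14]) cube([14, 124, 198]);
translate([390, 14, 14]) cube([14, 124, 198]);


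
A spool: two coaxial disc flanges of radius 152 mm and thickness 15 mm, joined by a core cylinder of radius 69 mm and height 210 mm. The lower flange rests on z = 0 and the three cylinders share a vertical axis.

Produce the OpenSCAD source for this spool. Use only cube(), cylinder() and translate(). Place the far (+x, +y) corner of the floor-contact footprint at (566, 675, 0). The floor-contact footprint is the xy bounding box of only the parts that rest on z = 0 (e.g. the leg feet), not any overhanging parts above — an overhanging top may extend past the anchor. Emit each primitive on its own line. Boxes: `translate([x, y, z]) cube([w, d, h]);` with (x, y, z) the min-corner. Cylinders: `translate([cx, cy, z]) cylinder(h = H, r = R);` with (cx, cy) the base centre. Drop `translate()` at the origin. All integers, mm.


translate([414, 523, 0]) cylinder(h = 15, r = 152);
translate([414, 523, 15]) cylinder(h = 210, r = 69);
translate([414, 523, 225]) cylinder(h = 15, r = 152);


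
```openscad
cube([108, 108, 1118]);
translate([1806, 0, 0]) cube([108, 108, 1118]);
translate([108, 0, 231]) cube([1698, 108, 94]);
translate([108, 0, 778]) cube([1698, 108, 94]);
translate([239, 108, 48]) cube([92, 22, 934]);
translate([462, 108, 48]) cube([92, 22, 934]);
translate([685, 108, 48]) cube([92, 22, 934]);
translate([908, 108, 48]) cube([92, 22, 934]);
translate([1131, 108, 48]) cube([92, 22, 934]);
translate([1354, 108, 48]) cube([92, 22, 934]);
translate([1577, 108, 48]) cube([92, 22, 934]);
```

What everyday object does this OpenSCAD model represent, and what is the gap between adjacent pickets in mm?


A fence section. The picket gap is 131 mm.

Two posts, two rails, 7 pickets — a fence section. Span 1698 mm holds 7 pickets of 92 mm with 8 equal gaps: ⌊(1698 − 7·92) / 8⌋ = 131 mm.


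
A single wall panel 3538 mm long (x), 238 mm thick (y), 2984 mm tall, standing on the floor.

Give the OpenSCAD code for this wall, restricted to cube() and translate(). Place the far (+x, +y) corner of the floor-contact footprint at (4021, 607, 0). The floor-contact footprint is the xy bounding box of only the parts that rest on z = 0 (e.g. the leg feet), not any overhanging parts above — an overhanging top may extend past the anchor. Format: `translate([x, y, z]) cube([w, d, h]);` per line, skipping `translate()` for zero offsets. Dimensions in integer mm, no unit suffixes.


translate([483, 369, 0]) cube([3538, 238, 2984]);


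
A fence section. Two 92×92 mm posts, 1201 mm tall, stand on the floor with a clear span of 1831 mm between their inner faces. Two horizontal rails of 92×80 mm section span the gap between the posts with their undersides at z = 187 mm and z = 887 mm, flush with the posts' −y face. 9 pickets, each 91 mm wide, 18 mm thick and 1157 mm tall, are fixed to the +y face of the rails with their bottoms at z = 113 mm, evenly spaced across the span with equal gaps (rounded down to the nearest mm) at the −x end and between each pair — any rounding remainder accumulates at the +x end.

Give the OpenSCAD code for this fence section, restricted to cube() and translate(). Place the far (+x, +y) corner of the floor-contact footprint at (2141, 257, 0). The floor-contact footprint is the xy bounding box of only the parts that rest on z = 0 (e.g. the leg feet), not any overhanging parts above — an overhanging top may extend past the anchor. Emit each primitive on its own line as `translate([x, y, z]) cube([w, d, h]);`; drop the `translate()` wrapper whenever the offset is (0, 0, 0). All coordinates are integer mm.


translate([126, 165, 0]) cube([92, 92, 1201]);
translate([2049, 165, 0]) cube([92, 92, 1201]);
translate([218, 165, 187]) cube([1831, 92, 80]);
translate([218, 165, 887]) cube([1831, 92, 80]);
translate([319, 257, 113]) cube([91, 18, 1157]);
translate([511, 257, 113]) cube([91, 18, 1157]);
translate([703, 257, 113]) cube([91, 18, 1157]);
translate([895, 257, 113]) cube([91, 18, 1157]);
translate([1087, 257, 113]) cube([91, 18, 1157]);
translate([1279, 257, 113]) cube([91, 18, 1157]);
translate([1471, 257, 113]) cube([91, 18, 1157]);
translate([1663, 257, 113]) cube([91, 18, 1157]);
translate([1855, 257, 113]) cube([91, 18, 1157]);


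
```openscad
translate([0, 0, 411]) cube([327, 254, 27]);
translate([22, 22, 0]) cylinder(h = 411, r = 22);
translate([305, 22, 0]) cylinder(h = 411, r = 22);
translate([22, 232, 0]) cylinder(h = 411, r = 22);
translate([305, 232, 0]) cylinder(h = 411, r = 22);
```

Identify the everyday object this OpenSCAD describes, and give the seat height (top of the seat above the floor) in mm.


A stool. The seat height is 438 mm.

A 327×254×27 slab at z = 411 on four corner cylinders — a stool. The seat top is 411 + 27 = 438 mm.


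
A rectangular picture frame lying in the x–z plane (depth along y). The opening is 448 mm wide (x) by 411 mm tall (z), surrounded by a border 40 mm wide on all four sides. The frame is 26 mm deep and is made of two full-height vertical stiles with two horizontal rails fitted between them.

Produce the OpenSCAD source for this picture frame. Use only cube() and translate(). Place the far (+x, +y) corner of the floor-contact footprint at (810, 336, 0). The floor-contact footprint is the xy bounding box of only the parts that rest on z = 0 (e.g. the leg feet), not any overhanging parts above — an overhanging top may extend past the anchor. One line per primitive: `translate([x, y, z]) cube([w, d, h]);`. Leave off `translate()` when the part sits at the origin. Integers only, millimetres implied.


translate([282, 310, 0]) cube([40, 26, 491]);
translate([770, 310, 0]) cube([40, 26, 491]);
translate([322, 310, 0]) cube([448, 26, 40]);
translate([322, 310, 451]) cube([448, 26, 40]);


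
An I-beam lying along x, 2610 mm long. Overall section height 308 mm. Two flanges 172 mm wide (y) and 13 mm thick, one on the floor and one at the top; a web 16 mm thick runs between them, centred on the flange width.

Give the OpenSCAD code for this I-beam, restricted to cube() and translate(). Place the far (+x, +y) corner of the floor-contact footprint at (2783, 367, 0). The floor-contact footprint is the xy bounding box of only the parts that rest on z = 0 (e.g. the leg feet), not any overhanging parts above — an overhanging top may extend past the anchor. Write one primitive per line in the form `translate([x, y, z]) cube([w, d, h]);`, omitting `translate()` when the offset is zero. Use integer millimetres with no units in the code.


translate([173, 195, 0]) cube([2610, 172, 13]);
translate([173, 273, 13]) cube([2610, 16, 282]);
translate([173, 195, 295]) cube([2610, 172, 13]);


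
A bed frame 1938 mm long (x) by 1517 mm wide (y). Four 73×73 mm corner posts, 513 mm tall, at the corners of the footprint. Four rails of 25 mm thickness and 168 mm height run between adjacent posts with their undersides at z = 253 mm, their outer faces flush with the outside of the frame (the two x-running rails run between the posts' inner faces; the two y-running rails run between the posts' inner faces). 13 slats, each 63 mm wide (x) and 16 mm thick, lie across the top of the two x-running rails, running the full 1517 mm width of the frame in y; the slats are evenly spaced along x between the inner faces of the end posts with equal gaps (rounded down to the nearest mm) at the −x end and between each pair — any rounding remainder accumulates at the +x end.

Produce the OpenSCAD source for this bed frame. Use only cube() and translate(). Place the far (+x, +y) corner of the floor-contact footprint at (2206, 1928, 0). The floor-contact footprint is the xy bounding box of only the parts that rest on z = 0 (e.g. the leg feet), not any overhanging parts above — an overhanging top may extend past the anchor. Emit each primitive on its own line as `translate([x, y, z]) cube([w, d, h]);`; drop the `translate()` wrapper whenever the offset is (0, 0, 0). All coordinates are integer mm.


translate([268, 411, 0]) cube([73, 73, 513]);
translate([268, 1855, 0]) cube([73, 73, 513]);
translate([2133, 411, 0]) cube([73, 73, 513]);
translate([2133, 1855, 0]) cube([73, 73, 513]);
translate([341, 411, 253]) cube([1792, 25, 168]);
translate([341, 1903, 253]) cube([1792, 25, 168]);
translate([268, 484, 253]) cube([25, 1371, 168]);
translate([2181, 484, 253]) cube([25, 1371, 168]);
translate([410, 411, 421]) cube([63, 1517, 16]);
translate([542, 411, 421]) cube([63, 1517, 16]);
translate([674, 411, 421]) cube([63, 1517, 16]);
translate([806, 411, 421]) cube([63, 1517, 16]);
translate([938, 411, 421]) cube([63, 1517, 16]);
translate([1070, 411, 421]) cube([63, 1517, 16]);
translate([1202, 411, 421]) cube([63, 1517, 16]);
translate([1334, 411, 421]) cube([63, 1517, 16]);
translate([1466, 411, 421]) cube([63, 1517, 16]);
translate([1598, 411, 421]) cube([63, 1517, 16]);
translate([1730, 411, 421]) cube([63, 1517, 16]);
translate([1862, 411, 421]) cube([63, 1517, 16]);
translate([1994, 411, 421]) cube([63, 1517, 16]);
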